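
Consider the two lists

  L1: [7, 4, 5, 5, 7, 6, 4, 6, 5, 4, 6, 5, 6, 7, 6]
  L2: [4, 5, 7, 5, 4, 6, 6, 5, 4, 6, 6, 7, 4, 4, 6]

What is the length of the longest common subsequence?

Match 4 at L1[2]=L2[1] → 5 at L1[3]=L2[2] → 5 at L1[4]=L2[4] → 6 at L1[6]=L2[6] → 6 at L1[8]=L2[7] → 5 at L1[9]=L2[8] → 4 at L1[10]=L2[9] → 6 at L1[11]=L2[10] → 6 at L1[13]=L2[11] → 7 at L1[14]=L2[12] → 6 at L1[15]=L2[15] — 11 values in the same relative order in both. Since dp[15][15] = 11, nothing longer is possible.

11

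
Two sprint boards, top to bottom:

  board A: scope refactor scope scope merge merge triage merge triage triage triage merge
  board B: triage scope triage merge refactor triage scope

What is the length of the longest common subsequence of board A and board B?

One common subsequence of length 4: scope [4,2]; then triage [7,3]; then merge [8,4]; then triage [9,6]. Since dp[12][7] = 4, nothing longer is possible.

4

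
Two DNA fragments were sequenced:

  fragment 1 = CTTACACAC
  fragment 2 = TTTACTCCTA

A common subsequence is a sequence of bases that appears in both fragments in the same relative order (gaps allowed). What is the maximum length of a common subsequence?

Let dp[i][j] be the LCS length of the first i bases of fragment 1 and the first j bases of fragment 2. dp[i][j] = dp[i-1][j-1]+1 when the i-th and j-th bases match, else max(dp[i-1][j], dp[i][j-1]).
    ·  T  T  T  A  C  T  C  C  T  A
 ·  0  0  0  0  0  0  0  0  0  0  0
 C  0  0  0  0  0  1  1  1  1  1  1
 T  0  1  1  1  1  1  2  2  2  2  2
 T  0  1  2  2  2  2  2  2  2  3  3
 A  0  1  2  2  3  3  3  3  3  3  4
 C  0  1  2  2  3  4  4  4  4  4  4
 A  0  1  2  2  3  4  4  4  4  4  5
 C  0  1  2  2  3  4  4  5  5  5  5
 A  0  1  2  2  3  4  4  5  5  5  6
 C  0  1  2  2  3  4  4  5  6  6  6
dp[9][10] = 6. One LCS (by backtracking along matches): TTACCA.

6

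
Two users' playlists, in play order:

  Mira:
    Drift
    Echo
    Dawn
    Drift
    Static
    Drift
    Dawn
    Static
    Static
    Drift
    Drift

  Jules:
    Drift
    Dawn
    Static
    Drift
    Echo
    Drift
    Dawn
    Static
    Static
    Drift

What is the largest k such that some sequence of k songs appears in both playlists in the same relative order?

Match Drift (Mira #1, Jules #1); then Dawn (Mira #3, Jules #2); then Drift (Mira #4, Jules #4); then Drift (Mira #6, Jules #6); then Dawn (Mira #7, Jules #7); then Static (Mira #8, Jules #8); then Static (Mira #9, Jules #9); then Drift (Mira #11, Jules #10) — 8 songs in the same relative order in both. dp[11][10] = 8 confirms this is the maximum.

8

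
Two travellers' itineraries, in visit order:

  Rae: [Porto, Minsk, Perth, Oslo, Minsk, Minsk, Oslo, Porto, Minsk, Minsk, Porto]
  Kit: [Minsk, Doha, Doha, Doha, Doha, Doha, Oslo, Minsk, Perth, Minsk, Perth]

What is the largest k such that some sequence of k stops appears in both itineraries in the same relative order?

4

Taking Minsk at Rae[2]=Kit[1], then Oslo at Rae[4]=Kit[7], then Minsk at Rae[5]=Kit[8], then Minsk at Rae[6]=Kit[10] gives a common subsequence of length 4, and the DP table's final entry dp[11][11] is also 4, so no common subsequence is longer.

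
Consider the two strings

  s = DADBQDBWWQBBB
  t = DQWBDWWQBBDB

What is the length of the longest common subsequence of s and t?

One common subsequence of length 9: D [1,1], B [4,4], D [6,5], W [8,6], W [9,7], Q [10,8], B [11,9], B [12,10], B [13,12]. dp[13][12] = 9 confirms this is the maximum.

9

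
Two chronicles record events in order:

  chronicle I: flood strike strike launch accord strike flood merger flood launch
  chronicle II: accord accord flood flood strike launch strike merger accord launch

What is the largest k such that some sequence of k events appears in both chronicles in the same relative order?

6

Pick flood [1,4], then strike [3,5], then launch [4,6], then strike [6,7], then merger [8,8], then launch [10,10]; all 6 events appear in both, in order. The LCS DP gives dp[10][10] = 6, so this is optimal.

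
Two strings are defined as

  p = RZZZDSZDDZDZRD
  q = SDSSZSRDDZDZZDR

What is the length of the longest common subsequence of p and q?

9

One common subsequence of length 9: D at p[5]=q[2], S at p[6]=q[4], Z at p[7]=q[5], D at p[8]=q[8], D at p[9]=q[9], Z at p[10]=q[10], D at p[11]=q[11], Z at p[12]=q[13], R at p[13]=q[15]. The LCS DP gives dp[14][15] = 9, so this is optimal.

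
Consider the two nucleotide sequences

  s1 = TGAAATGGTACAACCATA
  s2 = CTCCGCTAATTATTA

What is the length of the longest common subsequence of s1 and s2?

One common subsequence of length 9: T [1,2]; then G [2,5]; then A [4,8]; then A [5,9]; then T [6,10]; then T [9,11]; then A [10,12]; then T [17,14]; then A [18,15]. dp[18][15] = 9 confirms this is the maximum.

9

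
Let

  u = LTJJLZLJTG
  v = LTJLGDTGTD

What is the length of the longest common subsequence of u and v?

6

Match L at u[1]=v[1] → T at u[2]=v[2] → J at u[4]=v[3] → L at u[5]=v[4] → T at u[9]=v[7] → G at u[10]=v[8] — 6 characters in the same relative order in both. dp[10][10] = 6 confirms this is the maximum.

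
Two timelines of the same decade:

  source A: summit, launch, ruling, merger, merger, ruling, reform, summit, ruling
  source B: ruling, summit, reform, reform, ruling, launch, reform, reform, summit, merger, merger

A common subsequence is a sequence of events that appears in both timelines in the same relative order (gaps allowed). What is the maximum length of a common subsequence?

4

One common subsequence of length 4: summit [1,2]; then launch [2,6]; then merger [4,10]; then merger [5,11]. Since dp[9][11] = 4, nothing longer is possible.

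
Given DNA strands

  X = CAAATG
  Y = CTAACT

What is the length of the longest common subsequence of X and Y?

4

Taking C (X #1, Y #1); then A (X #2, Y #3); then A (X #3, Y #4); then T (X #5, Y #6) gives a common subsequence of length 4. Since dp[6][6] = 4, nothing longer is possible.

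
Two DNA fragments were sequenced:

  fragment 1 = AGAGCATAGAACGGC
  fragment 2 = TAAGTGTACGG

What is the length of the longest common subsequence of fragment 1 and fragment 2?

9

Match A (fragment 1 #1, fragment 2 #2), A (fragment 1 #3, fragment 2 #3), G (fragment 1 #4, fragment 2 #4), T (fragment 1 #7, fragment 2 #5), G (fragment 1 #9, fragment 2 #6), A (fragment 1 #11, fragment 2 #8), C (fragment 1 #12, fragment 2 #9), G (fragment 1 #13, fragment 2 #10), G (fragment 1 #14, fragment 2 #11) — 9 bases in the same relative order in both, and the DP table's final entry dp[15][11] is also 9, so no common subsequence is longer.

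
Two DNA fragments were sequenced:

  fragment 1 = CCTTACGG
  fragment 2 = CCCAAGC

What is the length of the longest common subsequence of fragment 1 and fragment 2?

Match C at fragment 1[1]=fragment 2[2], C at fragment 1[2]=fragment 2[3], A at fragment 1[5]=fragment 2[5], C at fragment 1[6]=fragment 2[7] — 4 bases in the same relative order in both. Since dp[8][7] = 4, nothing longer is possible.

4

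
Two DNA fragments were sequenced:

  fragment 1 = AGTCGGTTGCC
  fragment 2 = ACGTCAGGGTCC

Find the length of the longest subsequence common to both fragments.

9

Let dp[i][j] be the LCS length of the first i bases of fragment 1 and the first j bases of fragment 2. dp[i][j] = dp[i-1][j-1]+1 when the i-th and j-th bases match, else max(dp[i-1][j], dp[i][j-1]).
    ·  A  C  G  T  C  A  G  G  G  T  C  C
 ·  0  0  0  0  0  0  0  0  0  0  0  0  0
 A  0  1  1  1  1  1  1  1  1  1  1  1  1
 G  0  1  1  2  2  2  2  2  2  2  2  2  2
 T  0  1  1  2  3  3  3  3  3  3  3  3  3
 C  0  1  2  2  3  4  4  4  4  4  4  4  4
 G  0  1  2  3  3  4  4  5  5  5  5  5  5
 G  0  1  2  3  3  4  4  5  6  6  6  6  6
 T  0  1  2  3  4  4  4  5  6  6  7  7  7
 T  0  1  2  3  4  4  4  5  6  6  7  7  7
 G  0  1  2  3  4  4  4  5  6  7  7  7  7
 C  0  1  2  3  4  5  5  5  6  7  7  8  8
 C  0  1  2  3  4  5  5  5  6  7  7  8  9
dp[11][12] = 9. One LCS (by backtracking along matches): AGTCGGTCC.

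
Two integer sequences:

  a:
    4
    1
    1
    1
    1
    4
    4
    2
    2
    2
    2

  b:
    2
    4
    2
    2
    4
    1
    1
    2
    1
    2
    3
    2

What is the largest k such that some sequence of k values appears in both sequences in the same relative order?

Let dp[i][j] be the LCS length of the first i values of a and the first j values of b. dp[i][j] = dp[i-1][j-1]+1 when the i-th and j-th values match, else max(dp[i-1][j], dp[i][j-1]).
    ·  2  4  2  2  4  1  1  2  1  2  3  2
 ·  0  0  0  0  0  0  0  0  0  0  0  0  0
 4  0  0  1  1  1  1  1  1  1  1  1  1  1
 1  0  0  1  1  1  1  2  2  2  2  2  2  2
 1  0  0  1  1  1  1  2  3  3  3  3  3  3
 1  0  0  1  1  1  1  2  3  3  4  4  4  4
 1  0  0  1  1  1  1  2  3  3  4  4  4  4
 4  0  0  1  1  1  2  2  3  3  4  4  4  4
 4  0  0  1  1  1  2  2  3  3  4  4  4  4
 2  0  1  1  2  2  2  2  3  4  4  5  5  5
 2  0  1  1  2  3  3  3  3  4  4  5  5  6
 2  0  1  1  2  3  3  3  3  4  4  5  5  6
 2  0  1  1  2  3  3  3  3  4  4  5  5  6
dp[11][12] = 6. One LCS (by backtracking along matches): 4, 1, 1, 1, 2, 2.

6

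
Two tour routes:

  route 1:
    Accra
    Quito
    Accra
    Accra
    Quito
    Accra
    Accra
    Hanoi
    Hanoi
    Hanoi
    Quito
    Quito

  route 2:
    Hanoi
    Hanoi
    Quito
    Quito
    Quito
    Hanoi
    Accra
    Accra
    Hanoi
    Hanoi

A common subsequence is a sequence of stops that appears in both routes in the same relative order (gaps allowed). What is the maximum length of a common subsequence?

One common subsequence of length 6: Quito at route 1[2]=route 2[4], then Quito at route 1[5]=route 2[5], then Accra at route 1[6]=route 2[7], then Accra at route 1[7]=route 2[8], then Hanoi at route 1[9]=route 2[9], then Hanoi at route 1[10]=route 2[10]. The LCS DP gives dp[12][10] = 6, so this is optimal.

6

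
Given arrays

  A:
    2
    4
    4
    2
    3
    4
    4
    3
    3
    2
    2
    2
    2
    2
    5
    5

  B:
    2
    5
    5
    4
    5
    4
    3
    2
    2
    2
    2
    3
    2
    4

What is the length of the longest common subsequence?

9

Match 2 [1,1], then 4 [2,4], then 4 [7,6], then 3 [9,7], then 2 [10,8], then 2 [11,9], then 2 [12,10], then 2 [13,11], then 2 [14,13] — 9 values in the same relative order in both. The LCS DP gives dp[16][14] = 9, so this is optimal.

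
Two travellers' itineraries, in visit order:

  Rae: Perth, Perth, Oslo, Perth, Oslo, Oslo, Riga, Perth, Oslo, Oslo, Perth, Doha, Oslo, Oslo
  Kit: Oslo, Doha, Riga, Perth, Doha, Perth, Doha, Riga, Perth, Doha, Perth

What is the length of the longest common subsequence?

Match Perth [1,4], then Perth [2,6], then Riga [7,8], then Perth [8,9], then Perth [11,11] — 5 stops in the same relative order in both. Since dp[14][11] = 5, nothing longer is possible.

5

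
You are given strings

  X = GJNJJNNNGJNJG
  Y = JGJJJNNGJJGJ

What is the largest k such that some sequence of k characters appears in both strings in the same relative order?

10

Match G (X #1, Y #2); then J (X #2, Y #3); then J (X #4, Y #4); then J (X #5, Y #5); then N (X #7, Y #6); then N (X #8, Y #7); then G (X #9, Y #8); then J (X #10, Y #9); then J (X #12, Y #10); then G (X #13, Y #11) — 10 characters in the same relative order in both. Since dp[13][12] = 10, nothing longer is possible.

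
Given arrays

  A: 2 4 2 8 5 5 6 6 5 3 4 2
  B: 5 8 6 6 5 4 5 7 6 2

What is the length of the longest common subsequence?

6

Let dp[i][j] be the LCS length of the first i values of A and the first j values of B. dp[i][j] = dp[i-1][j-1]+1 when the i-th and j-th values match, else max(dp[i-1][j], dp[i][j-1]).
    ·  5  8  6  6  5  4  5  7  6  2
 ·  0  0  0  0  0  0  0  0  0  0  0
 2  0  0  0  0  0  0  0  0  0  0  1
 4  0  0  0  0  0  0  1  1  1  1  1
 2  0  0  0  0  0  0  1  1  1  1  2
 8  0  0  1  1  1  1  1  1  1  1  2
 5  0  1  1  1  1  2  2  2  2  2  2
 5  0  1  1  1  1  2  2  3  3  3  3
 6  0  1  1  2  2  2  2  3  3  4  4
 6  0  1  1  2  3  3  3  3  3  4  4
 5  0  1  1  2  3  4  4  4  4  4  4
 3  0  1  1  2  3  4  4  4  4  4  4
 4  0  1  1  2  3  4  5  5  5  5  5
 2  0  1  1  2  3  4  5  5  5  5  6
dp[12][10] = 6. One LCS (by backtracking along matches): 8, 6, 6, 5, 4, 2.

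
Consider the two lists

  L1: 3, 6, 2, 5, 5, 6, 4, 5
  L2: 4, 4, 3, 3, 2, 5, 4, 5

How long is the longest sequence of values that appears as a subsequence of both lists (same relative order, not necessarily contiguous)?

Let dp[i][j] be the LCS length of the first i values of L1 and the first j values of L2. dp[i][j] = dp[i-1][j-1]+1 when the i-th and j-th values match, else max(dp[i-1][j], dp[i][j-1]).
    ·  4  4  3  3  2  5  4  5
 ·  0  0  0  0  0  0  0  0  0
 3  0  0  0  1  1  1  1  1  1
 6  0  0  0  1  1  1  1  1  1
 2  0  0  0  1  1  2  2  2  2
 5  0  0  0  1  1  2  3  3  3
 5  0  0  0  1  1  2  3  3  4
 6  0  0  0  1  1  2  3  3  4
 4  0  1  1  1  1  2  3  4  4
 5  0  1  1  1  1  2  3  4  5
dp[8][8] = 5. One LCS (by backtracking along matches): 3, 2, 5, 4, 5.

5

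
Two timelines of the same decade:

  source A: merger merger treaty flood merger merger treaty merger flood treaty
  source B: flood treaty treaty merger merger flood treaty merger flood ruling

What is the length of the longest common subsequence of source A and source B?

6

Match merger [1,4]; then merger [2,5]; then flood [4,6]; then treaty [7,7]; then merger [8,8]; then flood [9,9] — 6 events in the same relative order in both. The LCS DP gives dp[10][10] = 6, so this is optimal.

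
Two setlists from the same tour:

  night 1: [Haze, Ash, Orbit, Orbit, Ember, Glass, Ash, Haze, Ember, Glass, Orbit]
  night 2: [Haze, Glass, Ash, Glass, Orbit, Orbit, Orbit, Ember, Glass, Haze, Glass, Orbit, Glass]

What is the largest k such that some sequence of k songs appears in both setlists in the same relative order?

9

Match Haze (night 1 #1, night 2 #1), then Ash (night 1 #2, night 2 #3), then Orbit (night 1 #3, night 2 #6), then Orbit (night 1 #4, night 2 #7), then Ember (night 1 #5, night 2 #8), then Glass (night 1 #6, night 2 #9), then Haze (night 1 #8, night 2 #10), then Glass (night 1 #10, night 2 #11), then Orbit (night 1 #11, night 2 #12) — 9 songs in the same relative order in both. dp[11][13] = 9 confirms this is the maximum.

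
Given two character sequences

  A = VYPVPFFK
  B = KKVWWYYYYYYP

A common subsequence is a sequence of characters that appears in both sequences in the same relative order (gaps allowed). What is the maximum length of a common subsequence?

One common subsequence of length 3: V (A #1, B #3), then Y (A #2, B #11), then P (A #5, B #12), and the DP table's final entry dp[8][12] is also 3, so no common subsequence is longer.

3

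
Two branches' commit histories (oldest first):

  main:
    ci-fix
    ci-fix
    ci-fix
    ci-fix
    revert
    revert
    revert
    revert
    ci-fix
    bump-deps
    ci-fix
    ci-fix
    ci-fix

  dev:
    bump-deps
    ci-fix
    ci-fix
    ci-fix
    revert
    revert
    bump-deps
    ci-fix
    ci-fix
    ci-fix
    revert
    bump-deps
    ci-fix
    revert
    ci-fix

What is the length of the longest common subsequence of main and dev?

Match ci-fix [2,2]; then ci-fix [3,3]; then ci-fix [4,4]; then revert [5,5]; then revert [6,6]; then revert [8,11]; then bump-deps [10,12]; then ci-fix [11,13]; then ci-fix [13,15] — 9 commits in the same relative order in both. The LCS DP gives dp[13][15] = 9, so this is optimal.

9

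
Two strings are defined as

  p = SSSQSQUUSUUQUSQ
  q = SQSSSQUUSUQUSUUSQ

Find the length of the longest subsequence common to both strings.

13

Pick S (p #1, q #1), S (p #2, q #3), S (p #3, q #4), S (p #5, q #5), Q (p #6, q #6), U (p #7, q #7), U (p #8, q #8), S (p #9, q #9), U (p #10, q #12), U (p #11, q #14), U (p #13, q #15), S (p #14, q #16), Q (p #15, q #17); all 13 characters appear in both, in order. The LCS DP gives dp[15][17] = 13, so this is optimal.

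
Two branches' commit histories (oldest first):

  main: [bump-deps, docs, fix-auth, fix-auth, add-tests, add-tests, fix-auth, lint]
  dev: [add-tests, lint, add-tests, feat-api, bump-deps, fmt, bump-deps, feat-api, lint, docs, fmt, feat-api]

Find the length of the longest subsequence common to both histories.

Match add-tests (main #5, dev #1), add-tests (main #6, dev #3), lint (main #8, dev #9) — 3 commits in the same relative order in both. Since dp[8][12] = 3, nothing longer is possible.

3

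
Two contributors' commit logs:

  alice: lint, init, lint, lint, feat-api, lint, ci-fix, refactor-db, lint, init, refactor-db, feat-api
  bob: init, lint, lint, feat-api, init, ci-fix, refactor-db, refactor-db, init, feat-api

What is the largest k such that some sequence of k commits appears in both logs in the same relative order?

8

Taking init [2,1], then lint [3,2], then lint [4,3], then feat-api [5,4], then ci-fix [7,6], then refactor-db [8,8], then init [10,9], then feat-api [12,10] gives a common subsequence of length 8. The LCS DP gives dp[12][10] = 8, so this is optimal.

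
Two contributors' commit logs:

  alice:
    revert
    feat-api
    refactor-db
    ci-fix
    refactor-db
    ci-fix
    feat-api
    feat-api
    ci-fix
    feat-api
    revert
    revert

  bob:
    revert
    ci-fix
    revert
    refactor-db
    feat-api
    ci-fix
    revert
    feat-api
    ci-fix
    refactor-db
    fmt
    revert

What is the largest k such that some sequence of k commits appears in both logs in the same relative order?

Pick revert at alice[1]=bob[1], ci-fix at alice[4]=bob[2], refactor-db at alice[5]=bob[4], ci-fix at alice[6]=bob[6], feat-api at alice[8]=bob[8], ci-fix at alice[9]=bob[9], revert at alice[12]=bob[12]; all 7 commits appear in both, in order. The LCS DP gives dp[12][12] = 7, so this is optimal.

7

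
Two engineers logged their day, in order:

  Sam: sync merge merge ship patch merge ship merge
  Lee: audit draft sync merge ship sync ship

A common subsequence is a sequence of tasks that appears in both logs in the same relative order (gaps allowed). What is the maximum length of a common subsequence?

4

One common subsequence of length 4: sync [1,3]; then merge [3,4]; then ship [4,5]; then ship [7,7], and the DP table's final entry dp[8][7] is also 4, so no common subsequence is longer.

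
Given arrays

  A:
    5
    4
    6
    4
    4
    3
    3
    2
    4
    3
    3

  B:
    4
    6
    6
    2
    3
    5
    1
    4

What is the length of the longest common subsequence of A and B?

4

Taking 4 (A #2, B #1), then 6 (A #3, B #3), then 3 (A #6, B #5), then 4 (A #9, B #8) gives a common subsequence of length 4, and the DP table's final entry dp[11][8] is also 4, so no common subsequence is longer.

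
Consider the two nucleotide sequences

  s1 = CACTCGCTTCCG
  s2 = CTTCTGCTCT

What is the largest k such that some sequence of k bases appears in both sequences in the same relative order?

Pick C [1,1] → C [3,4] → T [4,5] → G [6,6] → C [7,7] → T [8,8] → T [9,10]; all 7 bases appear in both, in order. The LCS DP gives dp[12][10] = 7, so this is optimal.

7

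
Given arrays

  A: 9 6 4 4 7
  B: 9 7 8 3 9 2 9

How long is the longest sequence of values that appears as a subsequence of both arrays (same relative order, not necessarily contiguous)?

2

Let dp[i][j] be the LCS length of the first i values of A and the first j values of B. dp[i][j] = dp[i-1][j-1]+1 when the i-th and j-th values match, else max(dp[i-1][j], dp[i][j-1]).
    ·  9  7  8  3  9  2  9
 ·  0  0  0  0  0  0  0  0
 9  0  1  1  1  1  1  1  1
 6  0  1  1  1  1  1  1  1
 4  0  1  1  1  1  1  1  1
 4  0  1  1  1  1  1  1  1
 7  0  1  2  2  2  2  2  2
dp[5][7] = 2. One LCS (by backtracking along matches): 9, 7.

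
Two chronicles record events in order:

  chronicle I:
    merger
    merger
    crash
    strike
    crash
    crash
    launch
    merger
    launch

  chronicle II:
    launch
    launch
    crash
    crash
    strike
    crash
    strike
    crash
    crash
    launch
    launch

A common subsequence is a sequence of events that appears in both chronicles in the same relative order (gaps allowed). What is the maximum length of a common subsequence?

Taking crash (chronicle I #3, chronicle II #6), then strike (chronicle I #4, chronicle II #7), then crash (chronicle I #5, chronicle II #8), then crash (chronicle I #6, chronicle II #9), then launch (chronicle I #7, chronicle II #10), then launch (chronicle I #9, chronicle II #11) gives a common subsequence of length 6. The LCS DP gives dp[9][11] = 6, so this is optimal.

6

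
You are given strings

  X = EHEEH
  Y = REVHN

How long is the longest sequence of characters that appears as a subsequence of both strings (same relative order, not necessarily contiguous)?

Let dp[i][j] be the LCS length of the first i characters of X and the first j characters of Y. dp[i][j] = dp[i-1][j-1]+1 when the i-th and j-th characters match, else max(dp[i-1][j], dp[i][j-1]).
    ·  R  E  V  H  N
 ·  0  0  0  0  0  0
 E  0  0  1  1  1  1
 H  0  0  1  1  2  2
 E  0  0  1  1  2  2
 E  0  0  1  1  2  2
 H  0  0  1  1  2  2
dp[5][5] = 2. One LCS (by backtracking along matches): EH.

2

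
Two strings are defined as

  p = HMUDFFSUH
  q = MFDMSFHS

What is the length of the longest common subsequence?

4

One common subsequence of length 4: M at p[2]=q[1], then D at p[4]=q[3], then F at p[5]=q[6], then S at p[7]=q[8], and the DP table's final entry dp[9][8] is also 4, so no common subsequence is longer.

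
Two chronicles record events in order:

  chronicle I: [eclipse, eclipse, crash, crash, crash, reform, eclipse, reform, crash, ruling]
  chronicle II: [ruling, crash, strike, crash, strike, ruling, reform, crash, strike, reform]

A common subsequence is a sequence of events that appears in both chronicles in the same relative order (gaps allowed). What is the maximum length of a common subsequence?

4

Pick crash (chronicle I #3, chronicle II #2); then crash (chronicle I #4, chronicle II #4); then crash (chronicle I #5, chronicle II #8); then reform (chronicle I #8, chronicle II #10); all 4 events appear in both, in order. Since dp[10][10] = 4, nothing longer is possible.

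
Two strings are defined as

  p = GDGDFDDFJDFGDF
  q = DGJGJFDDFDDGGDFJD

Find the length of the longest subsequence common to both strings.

One common subsequence of length 10: G [1,2] → G [3,4] → F [5,6] → D [6,7] → D [7,8] → F [8,9] → D [10,11] → G [12,13] → D [13,14] → F [14,15]. dp[14][17] = 10 confirms this is the maximum.

10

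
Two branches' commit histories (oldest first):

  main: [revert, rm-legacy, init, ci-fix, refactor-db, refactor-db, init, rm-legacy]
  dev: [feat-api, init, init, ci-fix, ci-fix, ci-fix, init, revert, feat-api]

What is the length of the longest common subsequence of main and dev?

3

Taking init (main #3, dev #3), then ci-fix (main #4, dev #6), then init (main #7, dev #7) gives a common subsequence of length 3. Since dp[8][9] = 3, nothing longer is possible.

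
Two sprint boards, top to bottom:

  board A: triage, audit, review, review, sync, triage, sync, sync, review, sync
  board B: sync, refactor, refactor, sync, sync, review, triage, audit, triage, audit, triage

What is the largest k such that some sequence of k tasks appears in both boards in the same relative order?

Match sync [5,1], sync [7,4], sync [8,5], review [9,6] — 4 tasks in the same relative order in both. dp[10][11] = 4 confirms this is the maximum.

4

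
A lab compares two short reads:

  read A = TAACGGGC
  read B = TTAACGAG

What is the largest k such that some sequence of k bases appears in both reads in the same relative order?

One common subsequence of length 6: T (read A #1, read B #2), A (read A #2, read B #3), A (read A #3, read B #4), C (read A #4, read B #5), G (read A #5, read B #6), G (read A #7, read B #8). Since dp[8][8] = 6, nothing longer is possible.

6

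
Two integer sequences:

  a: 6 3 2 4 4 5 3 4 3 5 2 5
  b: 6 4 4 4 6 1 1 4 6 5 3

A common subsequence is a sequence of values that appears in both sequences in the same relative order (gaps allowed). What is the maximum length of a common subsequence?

5

Let dp[i][j] be the LCS length of the first i values of a and the first j values of b. dp[i][j] = dp[i-1][j-1]+1 when the i-th and j-th values match, else max(dp[i-1][j], dp[i][j-1]).
    ·  6  4  4  4  6  1  1  4  6  5  3
 ·  0  0  0  0  0  0  0  0  0  0  0  0
 6  0  1  1  1  1  1  1  1  1  1  1  1
 3  0  1  1  1  1  1  1  1  1  1  1  2
 2  0  1  1  1  1  1  1  1  1  1  1  2
 4  0  1  2  2  2  2  2  2  2  2  2  2
 4  0  1  2  3  3  3  3  3  3  3  3  3
 5  0  1  2  3  3  3  3  3  3  3  4  4
 3  0  1  2  3  3  3  3  3  3  3  4  5
 4  0  1  2  3  4  4  4  4  4  4  4  5
 3  0  1  2  3  4  4  4  4  4  4  4  5
 5  0  1  2  3  4  4  4  4  4  4  5  5
 2  0  1  2  3  4  4  4  4  4  4  5  5
 5  0  1  2  3  4  4  4  4  4  4  5  5
dp[12][11] = 5. One LCS (by backtracking along matches): 6, 4, 4, 5, 3.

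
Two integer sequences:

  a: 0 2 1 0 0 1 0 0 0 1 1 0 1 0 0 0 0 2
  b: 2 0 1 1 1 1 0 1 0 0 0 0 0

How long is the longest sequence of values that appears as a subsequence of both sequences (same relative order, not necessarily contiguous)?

Match 0 (a #1, b #2); then 1 (a #3, b #3); then 1 (a #6, b #4); then 1 (a #10, b #5); then 1 (a #11, b #6); then 0 (a #12, b #7); then 1 (a #13, b #8); then 0 (a #14, b #10); then 0 (a #15, b #11); then 0 (a #16, b #12); then 0 (a #17, b #13) — 11 values in the same relative order in both, and the DP table's final entry dp[18][13] is also 11, so no common subsequence is longer.

11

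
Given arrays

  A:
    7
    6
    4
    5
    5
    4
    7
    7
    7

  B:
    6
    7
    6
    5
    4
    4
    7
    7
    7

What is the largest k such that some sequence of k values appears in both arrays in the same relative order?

7

Let dp[i][j] be the LCS length of the first i values of A and the first j values of B. dp[i][j] = dp[i-1][j-1]+1 when the i-th and j-th values match, else max(dp[i-1][j], dp[i][j-1]).
    ·  6  7  6  5  4  4  7  7  7
 ·  0  0  0  0  0  0  0  0  0  0
 7  0  0  1  1  1  1  1  1  1  1
 6  0  1  1  2  2  2  2  2  2  2
 4  0  1  1  2  2  3  3  3  3  3
 5  0  1  1  2  3  3  3  3  3  3
 5  0  1  1  2  3  3  3  3  3  3
 4  0  1  1  2  3  4  4  4  4  4
 7  0  1  2  2  3  4  4  5  5  5
 7  0  1  2  2  3  4  4  5  6  6
 7  0  1  2  2  3  4  4  5  6  7
dp[9][9] = 7. One LCS (by backtracking along matches): 7, 6, 4, 4, 7, 7, 7.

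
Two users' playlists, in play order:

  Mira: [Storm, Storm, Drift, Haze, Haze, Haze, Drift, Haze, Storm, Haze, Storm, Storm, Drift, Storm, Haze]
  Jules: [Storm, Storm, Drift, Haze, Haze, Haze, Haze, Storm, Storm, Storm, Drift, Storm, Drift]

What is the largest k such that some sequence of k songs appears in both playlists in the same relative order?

Match Storm [1,1] → Storm [2,2] → Drift [3,3] → Haze [4,4] → Haze [5,5] → Haze [6,6] → Haze [8,7] → Storm [9,8] → Storm [11,9] → Storm [12,10] → Drift [13,11] → Storm [14,12] — 12 songs in the same relative order in both. The LCS DP gives dp[15][13] = 12, so this is optimal.

12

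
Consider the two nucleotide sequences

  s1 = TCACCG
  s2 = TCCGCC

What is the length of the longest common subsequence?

Let dp[i][j] be the LCS length of the first i bases of s1 and the first j bases of s2. dp[i][j] = dp[i-1][j-1]+1 when the i-th and j-th bases match, else max(dp[i-1][j], dp[i][j-1]).
    ·  T  C  C  G  C  C
 ·  0  0  0  0  0  0  0
 T  0  1  1  1  1  1  1
 C  0  1  2  2  2  2  2
 A  0  1  2  2  2  2  2
 C  0  1  2  3  3  3  3
 C  0  1  2  3  3  4  4
 G  0  1  2  3  4  4  4
dp[6][6] = 4. One LCS (by backtracking along matches): TCCC.

4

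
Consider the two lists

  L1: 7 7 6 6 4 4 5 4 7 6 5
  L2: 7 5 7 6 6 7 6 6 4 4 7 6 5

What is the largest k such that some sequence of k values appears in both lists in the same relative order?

9

Let dp[i][j] be the LCS length of the first i values of L1 and the first j values of L2. dp[i][j] = dp[i-1][j-1]+1 when the i-th and j-th values match, else max(dp[i-1][j], dp[i][j-1]).
    ·  7  5  7  6  6  7  6  6  4  4  7  6  5
 ·  0  0  0  0  0  0  0  0  0  0  0  0  0  0
 7  0  1  1  1  1  1  1  1  1  1  1  1  1  1
 7  0  1  1  2  2  2  2  2  2  2  2  2  2  2
 6  0  1  1  2  3  3  3  3  3  3  3  3  3  3
 6  0  1  1  2  3  4  4  4  4  4  4  4  4  4
 4  0  1  1  2  3  4  4  4  4  5  5  5  5  5
 4  0  1  1  2  3  4  4  4  4  5  6  6  6  6
 5  0  1  2  2  3  4  4  4  4  5  6  6  6  7
 4  0  1  2  2  3  4  4  4  4  5  6  6  6  7
 7  0  1  2  3  3  4  5  5  5  5  6  7  7  7
 6  0  1  2  3  4  4  5  6  6  6  6  7  8  8
 5  0  1  2  3  4  4  5  6  6  6  6  7  8  9
dp[11][13] = 9. One LCS (by backtracking along matches): 7, 7, 6, 6, 4, 4, 7, 6, 5.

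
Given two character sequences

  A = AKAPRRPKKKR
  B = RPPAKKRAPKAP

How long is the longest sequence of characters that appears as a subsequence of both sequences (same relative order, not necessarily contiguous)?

5

Let dp[i][j] be the LCS length of the first i characters of A and the first j characters of B. dp[i][j] = dp[i-1][j-1]+1 when the i-th and j-th characters match, else max(dp[i-1][j], dp[i][j-1]).
    ·  R  P  P  A  K  K  R  A  P  K  A  P
 ·  0  0  0  0  0  0  0  0  0  0  0  0  0
 A  0  0  0  0  1  1  1  1  1  1  1  1  1
 K  0  0  0  0  1  2  2  2  2  2  2  2  2
 A  0  0  0  0  1  2  2  2  3  3  3  3  3
 P  0  0  1  1  1  2  2  2  3  4  4  4  4
 R  0  1  1  1  1  2  2  3  3  4  4  4  4
 R  0  1  1  1  1  2  2  3  3  4  4  4  4
 P  0  1  2  2  2  2  2  3  3  4  4  4  5
 K  0  1  2  2  2  3  3  3  3  4  5  5  5
 K  0  1  2  2  2  3  4  4  4  4  5  5  5
 K  0  1  2  2  2  3  4  4  4  4  5  5  5
 R  0  1  2  2  2  3  4  5  5  5  5  5  5
dp[11][12] = 5. One LCS (by backtracking along matches): AKAPP.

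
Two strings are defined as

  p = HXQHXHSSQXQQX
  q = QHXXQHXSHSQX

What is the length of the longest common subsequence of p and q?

9

Match H at p[1]=q[2] → X at p[2]=q[4] → Q at p[3]=q[5] → H at p[4]=q[6] → X at p[5]=q[7] → H at p[6]=q[9] → S at p[8]=q[10] → Q at p[12]=q[11] → X at p[13]=q[12] — 9 characters in the same relative order in both. Since dp[13][12] = 9, nothing longer is possible.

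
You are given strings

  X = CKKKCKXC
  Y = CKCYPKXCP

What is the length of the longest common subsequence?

6

Let dp[i][j] be the LCS length of the first i characters of X and the first j characters of Y. dp[i][j] = dp[i-1][j-1]+1 when the i-th and j-th characters match, else max(dp[i-1][j], dp[i][j-1]).
    ·  C  K  C  Y  P  K  X  C  P
 ·  0  0  0  0  0  0  0  0  0  0
 C  0  1  1  1  1  1  1  1  1  1
 K  0  1  2  2  2  2  2  2  2  2
 K  0  1  2  2  2  2  3  3  3  3
 K  0  1  2  2  2  2  3  3  3  3
 C  0  1  2  3  3  3  3  3  4  4
 K  0  1  2  3  3  3  4  4  4  4
 X  0  1  2  3  3  3  4  5  5  5
 C  0  1  2  3  3  3  4  5  6  6
dp[8][9] = 6. One LCS (by backtracking along matches): CKCKXC.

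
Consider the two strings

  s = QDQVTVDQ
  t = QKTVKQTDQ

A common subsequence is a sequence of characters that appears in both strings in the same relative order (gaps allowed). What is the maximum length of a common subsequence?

One common subsequence of length 5: Q [1,1], then Q [3,6], then T [5,7], then D [7,8], then Q [8,9], and the DP table's final entry dp[8][9] is also 5, so no common subsequence is longer.

5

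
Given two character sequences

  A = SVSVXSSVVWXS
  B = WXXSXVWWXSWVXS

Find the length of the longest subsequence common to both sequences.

7

Pick S [1,4], V [2,6], X [5,9], S [6,10], V [9,12], X [11,13], S [12,14]; all 7 characters appear in both, in order. Since dp[12][14] = 7, nothing longer is possible.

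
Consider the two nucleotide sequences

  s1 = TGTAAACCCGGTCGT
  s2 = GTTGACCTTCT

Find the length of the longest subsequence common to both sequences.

8

Match T at s1[1]=s2[3] → G at s1[2]=s2[4] → A at s1[6]=s2[5] → C at s1[7]=s2[6] → C at s1[8]=s2[7] → T at s1[12]=s2[9] → C at s1[13]=s2[10] → T at s1[15]=s2[11] — 8 bases in the same relative order in both. Since dp[15][11] = 8, nothing longer is possible.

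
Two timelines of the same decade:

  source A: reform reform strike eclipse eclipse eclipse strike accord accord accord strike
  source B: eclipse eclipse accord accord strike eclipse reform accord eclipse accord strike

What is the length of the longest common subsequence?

6

Pick eclipse [4,1], then eclipse [5,2], then eclipse [6,6], then accord [8,8], then accord [10,10], then strike [11,11]; all 6 events appear in both, in order. The LCS DP gives dp[11][11] = 6, so this is optimal.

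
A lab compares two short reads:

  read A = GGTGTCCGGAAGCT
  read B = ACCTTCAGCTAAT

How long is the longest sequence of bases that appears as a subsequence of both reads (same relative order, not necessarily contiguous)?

Taking T at read A[3]=read B[4]; then T at read A[5]=read B[5]; then C at read A[6]=read B[6]; then C at read A[7]=read B[9]; then A at read A[10]=read B[11]; then A at read A[11]=read B[12]; then T at read A[14]=read B[13] gives a common subsequence of length 7. The LCS DP gives dp[14][13] = 7, so this is optimal.

7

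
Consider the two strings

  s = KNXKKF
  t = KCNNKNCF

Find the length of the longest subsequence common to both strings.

4

Let dp[i][j] be the LCS length of the first i characters of s and the first j characters of t. dp[i][j] = dp[i-1][j-1]+1 when the i-th and j-th characters match, else max(dp[i-1][j], dp[i][j-1]).
    ·  K  C  N  N  K  N  C  F
 ·  0  0  0  0  0  0  0  0  0
 K  0  1  1  1  1  1  1  1  1
 N  0  1  1  2  2  2  2  2  2
 X  0  1  1  2  2  2  2  2  2
 K  0  1  1  2  2  3  3  3  3
 K  0  1  1  2  2  3  3  3  3
 F  0  1  1  2  2  3  3  3  4
dp[6][8] = 4. One LCS (by backtracking along matches): KNKF.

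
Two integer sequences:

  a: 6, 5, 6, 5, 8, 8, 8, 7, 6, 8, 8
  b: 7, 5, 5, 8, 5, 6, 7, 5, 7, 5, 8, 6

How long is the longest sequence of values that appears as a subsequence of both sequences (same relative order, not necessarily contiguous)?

5

Taking 6 [1,6] → 5 [2,8] → 5 [4,10] → 8 [7,11] → 6 [9,12] gives a common subsequence of length 5. dp[11][12] = 5 confirms this is the maximum.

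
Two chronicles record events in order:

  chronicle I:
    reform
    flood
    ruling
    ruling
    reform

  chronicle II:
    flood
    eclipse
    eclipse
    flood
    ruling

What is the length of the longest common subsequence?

2

One common subsequence of length 2: flood (chronicle I #2, chronicle II #4), ruling (chronicle I #4, chronicle II #5). dp[5][5] = 2 confirms this is the maximum.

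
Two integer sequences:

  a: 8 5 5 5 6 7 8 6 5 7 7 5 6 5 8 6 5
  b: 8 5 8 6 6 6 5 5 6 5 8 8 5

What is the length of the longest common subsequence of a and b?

10

Taking 8 at a[1]=b[1]; then 5 at a[2]=b[2]; then 6 at a[5]=b[5]; then 6 at a[8]=b[6]; then 5 at a[9]=b[7]; then 5 at a[12]=b[8]; then 6 at a[13]=b[9]; then 5 at a[14]=b[10]; then 8 at a[15]=b[12]; then 5 at a[17]=b[13] gives a common subsequence of length 10. Since dp[17][13] = 10, nothing longer is possible.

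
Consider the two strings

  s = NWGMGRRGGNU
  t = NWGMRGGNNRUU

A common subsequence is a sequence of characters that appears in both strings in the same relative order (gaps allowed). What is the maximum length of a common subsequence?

9

One common subsequence of length 9: N (s #1, t #1); then W (s #2, t #2); then G (s #3, t #3); then M (s #4, t #4); then R (s #7, t #5); then G (s #8, t #6); then G (s #9, t #7); then N (s #10, t #9); then U (s #11, t #12). The LCS DP gives dp[11][12] = 9, so this is optimal.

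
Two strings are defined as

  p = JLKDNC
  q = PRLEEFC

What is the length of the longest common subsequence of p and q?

2

Let dp[i][j] be the LCS length of the first i characters of p and the first j characters of q. dp[i][j] = dp[i-1][j-1]+1 when the i-th and j-th characters match, else max(dp[i-1][j], dp[i][j-1]).
    ·  P  R  L  E  E  F  C
 ·  0  0  0  0  0  0  0  0
 J  0  0  0  0  0  0  0  0
 L  0  0  0  1  1  1  1  1
 K  0  0  0  1  1  1  1  1
 D  0  0  0  1  1  1  1  1
 N  0  0  0  1  1  1  1  1
 C  0  0  0  1  1  1  1  2
dp[6][7] = 2. One LCS (by backtracking along matches): LC.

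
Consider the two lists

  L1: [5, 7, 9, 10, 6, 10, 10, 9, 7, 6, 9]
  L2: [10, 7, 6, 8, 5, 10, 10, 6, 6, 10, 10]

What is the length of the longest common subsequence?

Let dp[i][j] be the LCS length of the first i values of L1 and the first j values of L2. dp[i][j] = dp[i-1][j-1]+1 when the i-th and j-th values match, else max(dp[i-1][j], dp[i][j-1]).
    · 10  7  6  8  5 10 10  6  6 10 10
 ·  0  0  0  0  0  0  0  0  0  0  0  0
 5  0  0  0  0  0  1  1  1  1  1  1  1
 7  0  0  1  1  1  1  1  1  1  1  1  1
 9  0  0  1  1  1  1  1  1  1  1  1  1
10  0  1  1  1  1  1  2  2  2  2  2  2
 6  0  1  1  2  2  2  2  2  3  3  3  3
10  0  1  1  2  2  2  3  3  3  3  4  4
10  0  1  1  2  2  2  3  4  4  4  4  5
 9  0  1  1  2  2  2  3  4  4  4  4  5
 7  0  1  2  2  2  2  3  4  4  4  4  5
 6  0  1  2  3  3  3  3  4  5  5  5  5
 9  0  1  2  3  3  3  3  4  5  5  5  5
dp[11][11] = 5. One LCS (by backtracking along matches): 5, 10, 6, 10, 10.

5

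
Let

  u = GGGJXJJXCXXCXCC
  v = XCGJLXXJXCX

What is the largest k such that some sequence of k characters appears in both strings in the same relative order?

7

Taking G at u[3]=v[3], J at u[4]=v[4], X at u[5]=v[7], J at u[7]=v[8], X at u[11]=v[9], C at u[12]=v[10], X at u[13]=v[11] gives a common subsequence of length 7. The LCS DP gives dp[15][11] = 7, so this is optimal.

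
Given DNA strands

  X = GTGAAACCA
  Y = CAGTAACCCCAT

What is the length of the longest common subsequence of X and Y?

Let dp[i][j] be the LCS length of the first i bases of X and the first j bases of Y. dp[i][j] = dp[i-1][j-1]+1 when the i-th and j-th bases match, else max(dp[i-1][j], dp[i][j-1]).
    ·  C  A  G  T  A  A  C  C  C  C  A  T
 ·  0  0  0  0  0  0  0  0  0  0  0  0  0
 G  0  0  0  1  1  1  1  1  1  1  1  1  1
 T  0  0  0  1  2  2  2  2  2  2  2  2  2
 G  0  0  0  1  2  2  2  2  2  2  2  2  2
 A  0  0  1  1  2  3  3  3  3  3  3  3  3
 A  0  0  1  1  2  3  4  4  4  4  4  4  4
 A  0  0  1  1  2  3  4  4  4  4  4  5  5
 C  0  1  1  1  2  3  4  5  5  5  5  5  5
 C  0  1  1  1  2  3  4  5  6  6  6  6  6
 A  0  1  2  2  2  3  4  5  6  6  6  7  7
dp[9][12] = 7. One LCS (by backtracking along matches): GTAACCA.

7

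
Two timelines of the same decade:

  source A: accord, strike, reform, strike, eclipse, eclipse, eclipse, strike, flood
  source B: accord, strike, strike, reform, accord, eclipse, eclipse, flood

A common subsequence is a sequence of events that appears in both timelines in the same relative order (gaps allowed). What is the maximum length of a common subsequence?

Taking accord at source A[1]=source B[1]; then strike at source A[2]=source B[3]; then reform at source A[3]=source B[4]; then eclipse at source A[6]=source B[6]; then eclipse at source A[7]=source B[7]; then flood at source A[9]=source B[8] gives a common subsequence of length 6. dp[9][8] = 6 confirms this is the maximum.

6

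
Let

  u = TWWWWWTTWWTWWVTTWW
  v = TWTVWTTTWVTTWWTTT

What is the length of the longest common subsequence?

12

Match T (u #1, v #1) → W (u #2, v #2) → W (u #6, v #5) → T (u #7, v #6) → T (u #8, v #7) → T (u #11, v #8) → W (u #13, v #9) → V (u #14, v #10) → T (u #15, v #11) → T (u #16, v #12) → W (u #17, v #13) → W (u #18, v #14) — 12 characters in the same relative order in both. The LCS DP gives dp[18][17] = 12, so this is optimal.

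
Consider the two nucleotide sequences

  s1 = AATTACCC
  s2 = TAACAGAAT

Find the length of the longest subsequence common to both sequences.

3

One common subsequence of length 3: A [1,7], A [2,8], T [4,9]. Since dp[8][9] = 3, nothing longer is possible.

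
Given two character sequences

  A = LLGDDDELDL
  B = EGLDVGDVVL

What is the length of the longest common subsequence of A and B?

Let dp[i][j] be the LCS length of the first i characters of A and the first j characters of B. dp[i][j] = dp[i-1][j-1]+1 when the i-th and j-th characters match, else max(dp[i-1][j], dp[i][j-1]).
    ·  E  G  L  D  V  G  D  V  V  L
 ·  0  0  0  0  0  0  0  0  0  0  0
 L  0  0  0  1  1  1  1  1  1  1  1
 L  0  0  0  1  1  1  1  1  1  1  2
 G  0  0  1  1  1  1  2  2  2  2  2
 D  0  0  1  1  2  2  2  3  3  3  3
 D  0  0  1  1  2  2  2  3  3  3  3
 D  0  0  1  1  2  2  2  3  3  3  3
 E  0  1  1  1  2  2  2  3  3  3  3
 L  0  1  1  2  2  2  2  3  3  3  4
 D  0  1  1  2  3  3  3  3  3  3  4
 L  0  1  1  2  3  3  3  3  3  3  4
dp[10][10] = 4. One LCS (by backtracking along matches): LGDL.

4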